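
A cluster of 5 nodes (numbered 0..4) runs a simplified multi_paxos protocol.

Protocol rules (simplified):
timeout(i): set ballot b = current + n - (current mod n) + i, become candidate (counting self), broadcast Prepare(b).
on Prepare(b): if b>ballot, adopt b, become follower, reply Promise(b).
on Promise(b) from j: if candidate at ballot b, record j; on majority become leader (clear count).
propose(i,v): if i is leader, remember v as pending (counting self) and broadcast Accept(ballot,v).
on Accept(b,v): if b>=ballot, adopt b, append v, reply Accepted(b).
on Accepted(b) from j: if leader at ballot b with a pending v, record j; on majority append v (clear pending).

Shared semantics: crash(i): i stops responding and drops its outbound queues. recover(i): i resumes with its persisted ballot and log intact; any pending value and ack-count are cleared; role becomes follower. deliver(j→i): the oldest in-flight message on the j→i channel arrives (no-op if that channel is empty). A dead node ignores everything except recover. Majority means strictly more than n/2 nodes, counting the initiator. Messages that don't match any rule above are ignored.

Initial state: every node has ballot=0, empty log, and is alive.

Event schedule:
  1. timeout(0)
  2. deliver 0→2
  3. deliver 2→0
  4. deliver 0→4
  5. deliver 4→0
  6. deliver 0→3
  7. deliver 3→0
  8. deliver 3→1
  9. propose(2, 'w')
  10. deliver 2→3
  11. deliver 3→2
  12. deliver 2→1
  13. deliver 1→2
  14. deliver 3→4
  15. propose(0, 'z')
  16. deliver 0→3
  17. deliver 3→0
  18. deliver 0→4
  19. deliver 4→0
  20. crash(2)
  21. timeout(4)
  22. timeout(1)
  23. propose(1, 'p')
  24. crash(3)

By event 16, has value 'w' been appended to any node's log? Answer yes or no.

no

[1] timeout(0) → N0(cand b5 [-])
[2] deliver 0→2 → N2(foll b5 [-])
[3] deliver 2→0 → ∅
[4] deliver 0→4 → N4(foll b5 [-])
[5] deliver 4→0 → N0(lead b5 [-])
[6] deliver 0→3 → N3(foll b5 [-])
[7] deliver 3→0 → ∅
[8] deliver 3→1 → ∅
[9] propose(2,'w') → ∅
[10] deliver 2→3 → ∅
[11] deliver 3→2 → ∅
[12] deliver 2→1 → ∅
[13] deliver 1→2 → ∅
[14] deliver 3→4 → ∅
[15] propose(0,'z') → ∅
[16] deliver 0→3 → N3(foll b5 [z])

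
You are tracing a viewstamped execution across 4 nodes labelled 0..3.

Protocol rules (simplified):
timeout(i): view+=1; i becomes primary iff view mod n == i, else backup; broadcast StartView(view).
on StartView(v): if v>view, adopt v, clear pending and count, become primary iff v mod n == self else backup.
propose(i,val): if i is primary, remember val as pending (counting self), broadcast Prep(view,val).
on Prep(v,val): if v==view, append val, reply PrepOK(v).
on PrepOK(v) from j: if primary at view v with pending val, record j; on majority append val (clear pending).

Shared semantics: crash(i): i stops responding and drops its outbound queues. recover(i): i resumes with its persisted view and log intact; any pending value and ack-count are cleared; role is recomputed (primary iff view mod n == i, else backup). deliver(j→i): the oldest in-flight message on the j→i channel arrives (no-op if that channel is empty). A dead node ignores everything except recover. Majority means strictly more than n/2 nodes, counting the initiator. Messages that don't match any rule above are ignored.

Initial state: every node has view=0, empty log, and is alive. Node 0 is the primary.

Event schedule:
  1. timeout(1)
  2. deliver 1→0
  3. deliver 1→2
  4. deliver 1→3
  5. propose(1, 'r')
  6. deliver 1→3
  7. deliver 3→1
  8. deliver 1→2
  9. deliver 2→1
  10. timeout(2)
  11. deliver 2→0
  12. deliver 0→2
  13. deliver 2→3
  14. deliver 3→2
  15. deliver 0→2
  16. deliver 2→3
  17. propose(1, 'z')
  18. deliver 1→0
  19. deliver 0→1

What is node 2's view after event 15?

2

[1] timeout(1) → N1(prim v1 [-])
[2] deliver 1→0 → N0(back v1 [-])
[3] deliver 1→2 → N2(back v1 [-])
[4] deliver 1→3 → N3(back v1 [-])
[5] propose(1,'r') → ∅
[6] deliver 1→3 → N3(back v1 [r])
[7] deliver 3→1 → ∅
[8] deliver 1→2 → N2(back v1 [r])
[9] deliver 2→1 → N1(prim v1 [r])
[10] timeout(2) → N2(prim v2 [r])
[11] deliver 2→0 → N0(back v2 [-])
[12] deliver 0→2 → ∅
[13] deliver 2→3 → N3(back v2 [r])
[14] deliver 3→2 → ∅
[15] deliver 0→2 → ∅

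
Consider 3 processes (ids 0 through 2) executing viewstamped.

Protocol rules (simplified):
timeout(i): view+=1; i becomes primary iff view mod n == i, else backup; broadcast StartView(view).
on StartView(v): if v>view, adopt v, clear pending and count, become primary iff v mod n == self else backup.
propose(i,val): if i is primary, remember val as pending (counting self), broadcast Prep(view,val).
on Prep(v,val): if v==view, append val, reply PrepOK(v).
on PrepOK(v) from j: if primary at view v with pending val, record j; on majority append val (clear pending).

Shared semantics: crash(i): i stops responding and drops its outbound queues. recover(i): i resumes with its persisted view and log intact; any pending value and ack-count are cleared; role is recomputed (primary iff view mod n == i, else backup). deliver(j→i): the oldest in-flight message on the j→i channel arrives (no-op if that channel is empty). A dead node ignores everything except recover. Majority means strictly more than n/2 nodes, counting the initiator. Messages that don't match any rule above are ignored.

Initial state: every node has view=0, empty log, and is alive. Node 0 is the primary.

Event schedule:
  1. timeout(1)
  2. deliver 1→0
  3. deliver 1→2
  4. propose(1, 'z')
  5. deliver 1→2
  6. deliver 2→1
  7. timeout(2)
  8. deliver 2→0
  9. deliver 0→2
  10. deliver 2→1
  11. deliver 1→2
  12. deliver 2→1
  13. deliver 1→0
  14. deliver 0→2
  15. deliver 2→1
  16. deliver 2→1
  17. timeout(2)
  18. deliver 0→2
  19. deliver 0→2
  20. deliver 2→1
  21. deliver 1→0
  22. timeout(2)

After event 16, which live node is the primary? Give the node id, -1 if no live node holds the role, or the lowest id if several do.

2

[1] timeout(1) → N1(prim v1 [-])
[2] deliver 1→0 → N0(back v1 [-])
[3] deliver 1→2 → N2(back v1 [-])
[4] propose(1,'z') → ∅
[5] deliver 1→2 → N2(back v1 [z])
[6] deliver 2→1 → N1(prim v1 [z])
[7] timeout(2) → N2(prim v2 [z])
[8] deliver 2→0 → N0(back v2 [-])
[9] deliver 0→2 → ∅
[10] deliver 2→1 → N1(back v2 [z])
[11] deliver 1→2 → ∅
[12] deliver 2→1 → ∅
[13] deliver 1→0 → ∅
[14] deliver 0→2 → ∅
[15] deliver 2→1 → ∅
[16] deliver 2→1 → ∅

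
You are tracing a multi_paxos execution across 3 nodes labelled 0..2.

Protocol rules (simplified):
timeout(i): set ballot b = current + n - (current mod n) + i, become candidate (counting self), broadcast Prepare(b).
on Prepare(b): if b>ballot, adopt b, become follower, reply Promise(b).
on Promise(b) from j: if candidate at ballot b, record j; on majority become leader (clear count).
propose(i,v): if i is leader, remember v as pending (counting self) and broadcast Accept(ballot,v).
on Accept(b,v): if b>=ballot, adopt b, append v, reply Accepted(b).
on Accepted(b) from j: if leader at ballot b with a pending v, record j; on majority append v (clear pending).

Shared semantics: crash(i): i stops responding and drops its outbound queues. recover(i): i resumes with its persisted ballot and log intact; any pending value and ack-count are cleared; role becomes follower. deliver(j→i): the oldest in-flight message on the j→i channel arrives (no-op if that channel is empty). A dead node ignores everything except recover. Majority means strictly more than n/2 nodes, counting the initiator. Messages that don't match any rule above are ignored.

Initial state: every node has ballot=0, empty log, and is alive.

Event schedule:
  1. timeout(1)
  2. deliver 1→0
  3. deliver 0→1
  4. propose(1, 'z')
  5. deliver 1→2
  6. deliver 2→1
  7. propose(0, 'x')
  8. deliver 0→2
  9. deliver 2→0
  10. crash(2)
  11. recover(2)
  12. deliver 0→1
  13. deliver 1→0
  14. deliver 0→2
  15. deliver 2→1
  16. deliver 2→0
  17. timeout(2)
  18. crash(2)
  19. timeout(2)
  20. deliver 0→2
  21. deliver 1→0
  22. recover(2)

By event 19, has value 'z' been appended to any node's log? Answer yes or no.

yes

1. timeout(1):  <1:cand b4 ->
2. deliver 1→0:  <0:foll b4 ->
3. deliver 0→1:  <1:lead b4 ->
4. propose(1,'z'):  nop
5. deliver 1→2:  <2:foll b4 ->
6. deliver 2→1:  nop
7. propose(0,'x'):  nop
8. deliver 0→2:  nop
9. deliver 2→0:  nop
10. crash(2):  <2:✗foll b4 ->
11. recover(2):  <2:foll b4 ->
12. deliver 0→1:  nop
13. deliver 1→0:  <0:foll b4 z>
14. deliver 0→2:  nop
15. deliver 2→1:  nop
16. deliver 2→0:  nop
17. timeout(2):  <2:cand b8 ->
18. crash(2):  <2:✗cand b8 ->
19. timeout(2):  nop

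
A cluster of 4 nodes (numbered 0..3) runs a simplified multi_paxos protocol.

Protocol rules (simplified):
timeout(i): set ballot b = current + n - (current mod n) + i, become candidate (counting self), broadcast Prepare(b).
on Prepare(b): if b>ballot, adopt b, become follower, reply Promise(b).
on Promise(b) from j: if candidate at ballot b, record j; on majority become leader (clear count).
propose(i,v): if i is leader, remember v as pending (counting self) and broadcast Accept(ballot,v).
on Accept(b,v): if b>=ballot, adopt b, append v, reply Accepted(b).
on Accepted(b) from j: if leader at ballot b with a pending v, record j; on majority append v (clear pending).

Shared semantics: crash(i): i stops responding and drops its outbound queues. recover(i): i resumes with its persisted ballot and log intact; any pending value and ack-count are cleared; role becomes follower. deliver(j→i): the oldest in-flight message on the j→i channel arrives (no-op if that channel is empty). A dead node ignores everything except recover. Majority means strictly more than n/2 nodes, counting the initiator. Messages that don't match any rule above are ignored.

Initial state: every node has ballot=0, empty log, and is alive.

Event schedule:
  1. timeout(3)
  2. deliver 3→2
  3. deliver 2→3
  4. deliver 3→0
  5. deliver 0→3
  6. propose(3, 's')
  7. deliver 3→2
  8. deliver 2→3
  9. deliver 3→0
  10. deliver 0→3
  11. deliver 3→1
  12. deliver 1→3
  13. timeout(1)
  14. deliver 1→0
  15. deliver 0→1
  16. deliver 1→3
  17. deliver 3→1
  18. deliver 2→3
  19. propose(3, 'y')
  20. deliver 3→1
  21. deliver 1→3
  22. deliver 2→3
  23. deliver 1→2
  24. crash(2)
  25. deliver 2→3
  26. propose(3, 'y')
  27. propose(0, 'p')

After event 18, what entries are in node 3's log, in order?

s

step 1 timeout(3): 3={cand,b=7,log=-}
step 2 deliver 3→2: 2={foll,b=7,log=-}
step 3 deliver 2→3: —
step 4 deliver 3→0: 0={foll,b=7,log=-}
step 5 deliver 0→3: 3={lead,b=7,log=-}
step 6 propose(3,'s'): —
step 7 deliver 3→2: 2={foll,b=7,log=s}
step 8 deliver 2→3: —
step 9 deliver 3→0: 0={foll,b=7,log=s}
step 10 deliver 0→3: 3={lead,b=7,log=s}
step 11 deliver 3→1: 1={foll,b=7,log=-}
step 12 deliver 1→3: —
step 13 timeout(1): 1={cand,b=9,log=-}
step 14 deliver 1→0: 0={foll,b=9,log=s}
step 15 deliver 0→1: —
step 16 deliver 1→3: 3={foll,b=9,log=s}
step 17 deliver 3→1: —
step 18 deliver 2→3: —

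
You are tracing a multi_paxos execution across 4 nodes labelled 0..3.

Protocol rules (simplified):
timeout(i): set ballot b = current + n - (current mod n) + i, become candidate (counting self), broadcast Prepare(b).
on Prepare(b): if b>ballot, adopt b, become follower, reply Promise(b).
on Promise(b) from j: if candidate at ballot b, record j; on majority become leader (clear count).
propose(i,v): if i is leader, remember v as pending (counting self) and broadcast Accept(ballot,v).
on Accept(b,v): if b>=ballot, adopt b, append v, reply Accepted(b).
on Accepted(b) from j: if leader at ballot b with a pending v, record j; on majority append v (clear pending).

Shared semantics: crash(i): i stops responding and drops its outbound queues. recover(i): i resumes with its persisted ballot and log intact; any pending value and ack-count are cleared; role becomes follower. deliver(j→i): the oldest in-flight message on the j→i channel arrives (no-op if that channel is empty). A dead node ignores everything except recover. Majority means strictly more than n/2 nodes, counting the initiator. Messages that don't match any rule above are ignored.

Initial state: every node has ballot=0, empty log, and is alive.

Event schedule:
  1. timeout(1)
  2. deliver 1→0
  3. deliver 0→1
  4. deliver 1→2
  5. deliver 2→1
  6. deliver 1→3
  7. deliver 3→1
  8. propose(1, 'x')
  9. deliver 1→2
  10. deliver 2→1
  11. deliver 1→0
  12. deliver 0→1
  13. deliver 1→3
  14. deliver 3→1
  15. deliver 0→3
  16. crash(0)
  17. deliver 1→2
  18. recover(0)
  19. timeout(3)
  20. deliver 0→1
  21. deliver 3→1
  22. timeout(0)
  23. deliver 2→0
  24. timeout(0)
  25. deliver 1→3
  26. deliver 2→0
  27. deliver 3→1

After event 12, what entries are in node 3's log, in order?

empty

1. timeout(1):  <1:cand b5 ->
2. deliver 1→0:  <0:foll b5 ->
3. deliver 0→1:  nop
4. deliver 1→2:  <2:foll b5 ->
5. deliver 2→1:  <1:lead b5 ->
6. deliver 1→3:  <3:foll b5 ->
7. deliver 3→1:  nop
8. propose(1,'x'):  nop
9. deliver 1→2:  <2:foll b5 x>
10. deliver 2→1:  nop
11. deliver 1→0:  <0:foll b5 x>
12. deliver 0→1:  <1:lead b5 x>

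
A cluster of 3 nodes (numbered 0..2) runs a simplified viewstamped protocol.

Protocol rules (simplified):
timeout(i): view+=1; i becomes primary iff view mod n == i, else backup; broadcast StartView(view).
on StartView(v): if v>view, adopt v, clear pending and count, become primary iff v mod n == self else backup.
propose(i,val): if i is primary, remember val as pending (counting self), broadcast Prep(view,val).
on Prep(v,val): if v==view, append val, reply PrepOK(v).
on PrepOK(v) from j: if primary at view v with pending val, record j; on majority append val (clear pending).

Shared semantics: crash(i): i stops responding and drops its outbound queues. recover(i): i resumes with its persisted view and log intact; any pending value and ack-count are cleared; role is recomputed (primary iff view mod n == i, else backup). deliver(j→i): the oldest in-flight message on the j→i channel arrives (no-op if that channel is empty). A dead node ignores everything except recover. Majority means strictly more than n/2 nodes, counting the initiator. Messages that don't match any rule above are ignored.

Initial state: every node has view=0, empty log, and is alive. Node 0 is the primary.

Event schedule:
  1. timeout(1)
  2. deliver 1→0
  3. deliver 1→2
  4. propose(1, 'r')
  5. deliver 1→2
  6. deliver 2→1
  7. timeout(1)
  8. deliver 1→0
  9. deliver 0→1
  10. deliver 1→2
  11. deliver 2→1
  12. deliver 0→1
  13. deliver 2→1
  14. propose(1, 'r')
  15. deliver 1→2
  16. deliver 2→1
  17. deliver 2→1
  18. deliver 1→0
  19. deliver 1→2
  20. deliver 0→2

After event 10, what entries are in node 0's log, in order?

r

[1] timeout(1) → N1(prim v1 [-])
[2] deliver 1→0 → N0(back v1 [-])
[3] deliver 1→2 → N2(back v1 [-])
[4] propose(1,'r') → ∅
[5] deliver 1→2 → N2(back v1 [r])
[6] deliver 2→1 → N1(prim v1 [r])
[7] timeout(1) → N1(back v2 [r])
[8] deliver 1→0 → N0(back v1 [r])
[9] deliver 0→1 → ∅
[10] deliver 1→2 → N2(prim v2 [r])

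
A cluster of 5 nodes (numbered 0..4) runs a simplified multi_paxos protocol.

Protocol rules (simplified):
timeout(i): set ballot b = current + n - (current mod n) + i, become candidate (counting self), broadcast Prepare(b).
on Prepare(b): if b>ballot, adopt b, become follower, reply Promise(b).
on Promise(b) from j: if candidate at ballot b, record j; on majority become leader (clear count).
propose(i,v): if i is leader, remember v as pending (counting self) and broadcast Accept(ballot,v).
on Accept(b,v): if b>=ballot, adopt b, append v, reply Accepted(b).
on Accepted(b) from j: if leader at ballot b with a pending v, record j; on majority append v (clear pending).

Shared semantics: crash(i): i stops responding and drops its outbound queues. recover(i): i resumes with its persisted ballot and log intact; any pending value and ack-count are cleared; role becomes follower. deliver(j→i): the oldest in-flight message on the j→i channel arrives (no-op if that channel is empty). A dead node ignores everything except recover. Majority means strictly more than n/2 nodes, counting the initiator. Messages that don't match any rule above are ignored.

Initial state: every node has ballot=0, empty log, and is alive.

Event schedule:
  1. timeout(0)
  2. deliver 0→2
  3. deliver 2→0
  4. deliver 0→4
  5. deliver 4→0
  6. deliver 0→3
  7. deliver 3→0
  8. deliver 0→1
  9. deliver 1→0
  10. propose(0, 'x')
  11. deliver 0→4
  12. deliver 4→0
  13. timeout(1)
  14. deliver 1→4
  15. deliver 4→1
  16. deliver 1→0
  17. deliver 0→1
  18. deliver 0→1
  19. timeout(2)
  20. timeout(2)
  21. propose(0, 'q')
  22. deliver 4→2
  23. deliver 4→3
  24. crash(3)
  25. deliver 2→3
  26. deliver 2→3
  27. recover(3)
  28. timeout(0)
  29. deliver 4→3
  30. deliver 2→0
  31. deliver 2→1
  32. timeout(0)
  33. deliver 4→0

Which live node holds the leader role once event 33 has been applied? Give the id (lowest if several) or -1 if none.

[1] timeout(0) → N0(cand b5 [-])
[2] deliver 0→2 → N2(foll b5 [-])
[3] deliver 2→0 → ∅
[4] deliver 0→4 → N4(foll b5 [-])
[5] deliver 4→0 → N0(lead b5 [-])
[6] deliver 0→3 → N3(foll b5 [-])
[7] deliver 3→0 → ∅
[8] deliver 0→1 → N1(foll b5 [-])
[9] deliver 1→0 → ∅
[10] propose(0,'x') → ∅
[11] deliver 0→4 → N4(foll b5 [x])
[12] deliver 4→0 → ∅
[13] timeout(1) → N1(cand b11 [-])
[14] deliver 1→4 → N4(foll b11 [x])
[15] deliver 4→1 → ∅
[16] deliver 1→0 → N0(foll b11 [-])
[17] deliver 0→1 → ∅
[18] deliver 0→1 → N1(lead b11 [-])
[19] timeout(2) → N2(cand b12 [-])
[20] timeout(2) → N2(cand b17 [-])
[21] propose(0,'q') → ∅
[22] deliver 4→2 → ∅
[23] deliver 4→3 → ∅
[24] crash(3) → N3(✗foll b5 [-])
[25] deliver 2→3 → ∅
[26] deliver 2→3 → ∅
[27] recover(3) → N3(foll b5 [-])
[28] timeout(0) → N0(cand b15 [-])
[29] deliver 4→3 → ∅
[30] deliver 2→0 → ∅
[31] deliver 2→1 → N1(foll b12 [-])
[32] timeout(0) → N0(cand b20 [-])
[33] deliver 4→0 → ∅

-1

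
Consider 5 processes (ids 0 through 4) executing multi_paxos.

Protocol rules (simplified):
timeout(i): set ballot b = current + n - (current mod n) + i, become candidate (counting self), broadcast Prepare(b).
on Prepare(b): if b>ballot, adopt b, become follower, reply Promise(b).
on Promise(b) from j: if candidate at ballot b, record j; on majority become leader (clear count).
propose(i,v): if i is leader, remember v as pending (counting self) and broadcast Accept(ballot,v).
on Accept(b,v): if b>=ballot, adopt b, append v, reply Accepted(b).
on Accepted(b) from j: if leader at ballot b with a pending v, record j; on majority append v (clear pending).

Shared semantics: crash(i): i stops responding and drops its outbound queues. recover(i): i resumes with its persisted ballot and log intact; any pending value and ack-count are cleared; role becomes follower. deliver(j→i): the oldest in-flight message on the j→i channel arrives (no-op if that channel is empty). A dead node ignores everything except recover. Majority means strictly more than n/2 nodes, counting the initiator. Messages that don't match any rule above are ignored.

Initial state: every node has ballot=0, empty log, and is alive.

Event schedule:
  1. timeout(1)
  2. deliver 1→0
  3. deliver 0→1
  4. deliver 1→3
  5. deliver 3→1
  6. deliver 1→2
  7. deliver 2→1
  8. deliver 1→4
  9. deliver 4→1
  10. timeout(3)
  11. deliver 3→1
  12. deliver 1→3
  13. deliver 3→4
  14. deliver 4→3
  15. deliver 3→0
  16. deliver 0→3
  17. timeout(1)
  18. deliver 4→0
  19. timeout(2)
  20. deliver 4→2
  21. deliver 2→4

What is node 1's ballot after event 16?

step 1 timeout(1): 1={cand,b=6,log=-}
step 2 deliver 1→0: 0={foll,b=6,log=-}
step 3 deliver 0→1: —
step 4 deliver 1→3: 3={foll,b=6,log=-}
step 5 deliver 3→1: 1={lead,b=6,log=-}
step 6 deliver 1→2: 2={foll,b=6,log=-}
step 7 deliver 2→1: —
step 8 deliver 1→4: 4={foll,b=6,log=-}
step 9 deliver 4→1: —
step 10 timeout(3): 3={cand,b=13,log=-}
step 11 deliver 3→1: 1={foll,b=13,log=-}
step 12 deliver 1→3: —
step 13 deliver 3→4: 4={foll,b=13,log=-}
step 14 deliver 4→3: 3={lead,b=13,log=-}
step 15 deliver 3→0: 0={foll,b=13,log=-}
step 16 deliver 0→3: —

13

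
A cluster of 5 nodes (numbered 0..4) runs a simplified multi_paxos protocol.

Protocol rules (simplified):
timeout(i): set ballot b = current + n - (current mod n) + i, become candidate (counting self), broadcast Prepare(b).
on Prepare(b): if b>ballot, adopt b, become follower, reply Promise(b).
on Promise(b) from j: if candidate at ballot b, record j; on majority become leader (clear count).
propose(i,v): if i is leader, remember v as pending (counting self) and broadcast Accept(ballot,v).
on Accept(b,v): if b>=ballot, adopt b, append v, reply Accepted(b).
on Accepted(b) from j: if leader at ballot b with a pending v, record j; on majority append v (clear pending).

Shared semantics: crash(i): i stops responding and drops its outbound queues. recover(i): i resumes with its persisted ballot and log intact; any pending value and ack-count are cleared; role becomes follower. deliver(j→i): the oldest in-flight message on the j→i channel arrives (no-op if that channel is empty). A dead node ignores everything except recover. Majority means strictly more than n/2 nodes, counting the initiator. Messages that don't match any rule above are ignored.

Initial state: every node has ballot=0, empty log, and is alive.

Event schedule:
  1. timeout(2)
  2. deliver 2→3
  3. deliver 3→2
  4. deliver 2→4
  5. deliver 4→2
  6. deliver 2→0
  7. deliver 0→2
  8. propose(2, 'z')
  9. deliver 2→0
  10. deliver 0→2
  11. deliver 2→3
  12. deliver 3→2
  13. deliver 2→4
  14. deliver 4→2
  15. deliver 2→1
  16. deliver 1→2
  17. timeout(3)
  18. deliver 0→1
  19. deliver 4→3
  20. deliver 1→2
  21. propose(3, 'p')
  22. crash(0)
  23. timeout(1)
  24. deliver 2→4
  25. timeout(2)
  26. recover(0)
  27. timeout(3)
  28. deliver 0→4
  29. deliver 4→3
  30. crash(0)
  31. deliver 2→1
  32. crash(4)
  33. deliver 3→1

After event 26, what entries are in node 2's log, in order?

z

1. timeout(2):  <2:cand b7 ->
2. deliver 2→3:  <3:foll b7 ->
3. deliver 3→2:  nop
4. deliver 2→4:  <4:foll b7 ->
5. deliver 4→2:  <2:lead b7 ->
6. deliver 2→0:  <0:foll b7 ->
7. deliver 0→2:  nop
8. propose(2,'z'):  nop
9. deliver 2→0:  <0:foll b7 z>
10. deliver 0→2:  nop
11. deliver 2→3:  <3:foll b7 z>
12. deliver 3→2:  <2:lead b7 z>
13. deliver 2→4:  <4:foll b7 z>
14. deliver 4→2:  nop
15. deliver 2→1:  <1:foll b7 ->
16. deliver 1→2:  nop
17. timeout(3):  <3:cand b13 z>
18. deliver 0→1:  nop
19. deliver 4→3:  nop
20. deliver 1→2:  nop
21. propose(3,'p'):  nop
22. crash(0):  <0:✗foll b7 z>
23. timeout(1):  <1:cand b11 ->
24. deliver 2→4:  nop
25. timeout(2):  <2:cand b12 z>
26. recover(0):  <0:foll b7 z>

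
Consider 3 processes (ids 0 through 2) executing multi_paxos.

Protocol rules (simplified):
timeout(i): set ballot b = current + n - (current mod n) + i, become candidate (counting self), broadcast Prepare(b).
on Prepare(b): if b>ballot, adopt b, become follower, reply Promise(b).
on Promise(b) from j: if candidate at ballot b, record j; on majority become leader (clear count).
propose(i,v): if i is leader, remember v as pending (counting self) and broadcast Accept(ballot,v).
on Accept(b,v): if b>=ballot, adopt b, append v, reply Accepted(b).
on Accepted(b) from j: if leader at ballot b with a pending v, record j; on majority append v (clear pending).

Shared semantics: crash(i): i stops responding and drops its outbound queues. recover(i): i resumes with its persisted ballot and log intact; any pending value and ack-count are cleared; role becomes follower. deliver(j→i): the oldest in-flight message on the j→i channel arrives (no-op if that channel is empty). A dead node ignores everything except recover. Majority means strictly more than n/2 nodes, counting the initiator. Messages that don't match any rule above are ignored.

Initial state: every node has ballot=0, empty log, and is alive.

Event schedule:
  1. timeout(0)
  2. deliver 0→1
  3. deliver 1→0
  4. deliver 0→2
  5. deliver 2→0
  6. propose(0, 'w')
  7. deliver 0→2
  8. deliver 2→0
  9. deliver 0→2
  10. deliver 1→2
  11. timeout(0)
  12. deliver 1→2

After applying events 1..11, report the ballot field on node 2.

1. timeout(0):  <0:cand b3 ->
2. deliver 0→1:  <1:foll b3 ->
3. deliver 1→0:  <0:lead b3 ->
4. deliver 0→2:  <2:foll b3 ->
5. deliver 2→0:  nop
6. propose(0,'w'):  nop
7. deliver 0→2:  <2:foll b3 w>
8. deliver 2→0:  <0:lead b3 w>
9. deliver 0→2:  nop
10. deliver 1→2:  nop
11. timeout(0):  <0:cand b6 w>

3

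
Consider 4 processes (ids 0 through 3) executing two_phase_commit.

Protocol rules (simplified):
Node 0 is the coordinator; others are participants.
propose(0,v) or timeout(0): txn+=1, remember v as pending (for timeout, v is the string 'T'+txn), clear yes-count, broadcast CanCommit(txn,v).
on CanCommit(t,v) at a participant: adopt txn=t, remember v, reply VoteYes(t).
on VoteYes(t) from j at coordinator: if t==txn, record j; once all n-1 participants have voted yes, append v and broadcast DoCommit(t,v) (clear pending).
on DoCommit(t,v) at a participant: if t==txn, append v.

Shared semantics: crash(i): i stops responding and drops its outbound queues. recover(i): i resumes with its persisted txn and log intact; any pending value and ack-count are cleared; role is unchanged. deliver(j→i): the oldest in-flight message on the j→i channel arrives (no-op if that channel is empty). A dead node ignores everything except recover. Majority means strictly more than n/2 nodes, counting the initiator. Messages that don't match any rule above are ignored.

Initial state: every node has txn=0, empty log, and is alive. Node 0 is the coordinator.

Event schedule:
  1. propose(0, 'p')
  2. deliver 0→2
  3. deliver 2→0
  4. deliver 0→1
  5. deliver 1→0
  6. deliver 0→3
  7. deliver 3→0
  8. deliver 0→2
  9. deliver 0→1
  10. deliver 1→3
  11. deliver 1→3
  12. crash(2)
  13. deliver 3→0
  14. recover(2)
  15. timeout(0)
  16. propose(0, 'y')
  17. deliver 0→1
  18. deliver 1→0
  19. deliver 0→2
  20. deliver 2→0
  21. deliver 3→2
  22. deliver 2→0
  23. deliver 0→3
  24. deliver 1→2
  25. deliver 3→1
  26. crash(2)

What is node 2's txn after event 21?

after 1 — propose(0,'p'): n0:coor/t1/[-]
after 2 — deliver 0→2: n2:part/t1/[-]
after 3 — deliver 2→0: ·
after 4 — deliver 0→1: n1:part/t1/[-]
after 5 — deliver 1→0: ·
after 6 — deliver 0→3: n3:part/t1/[-]
after 7 — deliver 3→0: n0:coor/t1/[p]
after 8 — deliver 0→2: n2:part/t1/[p]
after 9 — deliver 0→1: n1:part/t1/[p]
after 10 — deliver 1→3: ·
after 11 — deliver 1→3: ·
after 12 — crash(2): n2:✗part/t1/[p]
after 13 — deliver 3→0: ·
after 14 — recover(2): n2:part/t1/[p]
after 15 — timeout(0): n0:coor/t2/[p]
after 16 — propose(0,'y'): n0:coor/t3/[p]
after 17 — deliver 0→1: n1:part/t2/[p]
after 18 — deliver 1→0: ·
after 19 — deliver 0→2: n2:part/t2/[p]
after 20 — deliver 2→0: ·
after 21 — deliver 3→2: ·

2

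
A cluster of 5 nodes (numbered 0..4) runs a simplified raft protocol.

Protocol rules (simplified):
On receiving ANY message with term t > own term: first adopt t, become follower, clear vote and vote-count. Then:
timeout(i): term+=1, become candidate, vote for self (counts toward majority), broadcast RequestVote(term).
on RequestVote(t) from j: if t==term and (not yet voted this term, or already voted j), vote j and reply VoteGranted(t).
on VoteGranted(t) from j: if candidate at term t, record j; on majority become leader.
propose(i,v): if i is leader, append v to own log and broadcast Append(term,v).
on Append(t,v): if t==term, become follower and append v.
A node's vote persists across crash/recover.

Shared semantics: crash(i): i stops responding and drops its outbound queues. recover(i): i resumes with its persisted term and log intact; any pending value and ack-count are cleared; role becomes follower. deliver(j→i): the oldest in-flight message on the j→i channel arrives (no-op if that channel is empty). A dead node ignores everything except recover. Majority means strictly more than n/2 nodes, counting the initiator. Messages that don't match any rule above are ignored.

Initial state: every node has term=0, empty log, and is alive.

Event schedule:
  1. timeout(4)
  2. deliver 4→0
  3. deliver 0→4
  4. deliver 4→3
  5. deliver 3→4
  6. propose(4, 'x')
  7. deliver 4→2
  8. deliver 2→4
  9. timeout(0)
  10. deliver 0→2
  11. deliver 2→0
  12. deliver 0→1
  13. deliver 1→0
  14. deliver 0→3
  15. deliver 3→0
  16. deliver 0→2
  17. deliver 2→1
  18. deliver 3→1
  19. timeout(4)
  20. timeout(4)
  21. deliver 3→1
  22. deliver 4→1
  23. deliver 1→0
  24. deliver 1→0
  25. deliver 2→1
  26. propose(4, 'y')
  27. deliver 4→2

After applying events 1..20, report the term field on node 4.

3

after 1 — timeout(4): n4:cand/t1/[-]
after 2 — deliver 4→0: n0:foll/t1/[-]
after 3 — deliver 0→4: ·
after 4 — deliver 4→3: n3:foll/t1/[-]
after 5 — deliver 3→4: n4:lead/t1/[-]
after 6 — propose(4,'x'): n4:lead/t1/[x]
after 7 — deliver 4→2: n2:foll/t1/[-]
after 8 — deliver 2→4: ·
after 9 — timeout(0): n0:cand/t2/[-]
after 10 — deliver 0→2: n2:foll/t2/[-]
after 11 — deliver 2→0: ·
after 12 — deliver 0→1: n1:foll/t2/[-]
after 13 — deliver 1→0: n0:lead/t2/[-]
after 14 — deliver 0→3: n3:foll/t2/[-]
after 15 — deliver 3→0: ·
after 16 — deliver 0→2: ·
after 17 — deliver 2→1: ·
after 18 — deliver 3→1: ·
after 19 — timeout(4): n4:cand/t2/[x]
after 20 — timeout(4): n4:cand/t3/[x]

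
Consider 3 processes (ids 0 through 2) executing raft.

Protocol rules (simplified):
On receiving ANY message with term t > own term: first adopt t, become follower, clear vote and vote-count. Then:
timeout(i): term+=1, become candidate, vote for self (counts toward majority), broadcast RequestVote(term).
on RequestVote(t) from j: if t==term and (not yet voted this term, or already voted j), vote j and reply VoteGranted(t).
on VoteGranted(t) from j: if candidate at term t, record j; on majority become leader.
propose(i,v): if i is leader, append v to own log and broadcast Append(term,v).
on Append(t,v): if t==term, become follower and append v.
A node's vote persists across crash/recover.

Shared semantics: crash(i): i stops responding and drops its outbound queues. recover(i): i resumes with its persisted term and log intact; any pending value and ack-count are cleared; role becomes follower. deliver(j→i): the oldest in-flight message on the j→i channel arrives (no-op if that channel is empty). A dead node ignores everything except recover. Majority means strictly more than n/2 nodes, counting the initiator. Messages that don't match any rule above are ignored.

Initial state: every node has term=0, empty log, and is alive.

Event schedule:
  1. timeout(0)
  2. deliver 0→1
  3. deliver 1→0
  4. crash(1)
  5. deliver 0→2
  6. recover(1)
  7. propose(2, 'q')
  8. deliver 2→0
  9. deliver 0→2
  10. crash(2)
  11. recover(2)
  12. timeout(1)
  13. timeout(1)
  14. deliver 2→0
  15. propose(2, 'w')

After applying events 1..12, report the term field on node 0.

after 1 — timeout(0): n0:cand/t1/[-]
after 2 — deliver 0→1: n1:foll/t1/[-]
after 3 — deliver 1→0: n0:lead/t1/[-]
after 4 — crash(1): n1:✗foll/t1/[-]
after 5 — deliver 0→2: n2:foll/t1/[-]
after 6 — recover(1): n1:foll/t1/[-]
after 7 — propose(2,'q'): ·
after 8 — deliver 2→0: ·
after 9 — deliver 0→2: ·
after 10 — crash(2): n2:✗foll/t1/[-]
after 11 — recover(2): n2:foll/t1/[-]
after 12 — timeout(1): n1:cand/t2/[-]

1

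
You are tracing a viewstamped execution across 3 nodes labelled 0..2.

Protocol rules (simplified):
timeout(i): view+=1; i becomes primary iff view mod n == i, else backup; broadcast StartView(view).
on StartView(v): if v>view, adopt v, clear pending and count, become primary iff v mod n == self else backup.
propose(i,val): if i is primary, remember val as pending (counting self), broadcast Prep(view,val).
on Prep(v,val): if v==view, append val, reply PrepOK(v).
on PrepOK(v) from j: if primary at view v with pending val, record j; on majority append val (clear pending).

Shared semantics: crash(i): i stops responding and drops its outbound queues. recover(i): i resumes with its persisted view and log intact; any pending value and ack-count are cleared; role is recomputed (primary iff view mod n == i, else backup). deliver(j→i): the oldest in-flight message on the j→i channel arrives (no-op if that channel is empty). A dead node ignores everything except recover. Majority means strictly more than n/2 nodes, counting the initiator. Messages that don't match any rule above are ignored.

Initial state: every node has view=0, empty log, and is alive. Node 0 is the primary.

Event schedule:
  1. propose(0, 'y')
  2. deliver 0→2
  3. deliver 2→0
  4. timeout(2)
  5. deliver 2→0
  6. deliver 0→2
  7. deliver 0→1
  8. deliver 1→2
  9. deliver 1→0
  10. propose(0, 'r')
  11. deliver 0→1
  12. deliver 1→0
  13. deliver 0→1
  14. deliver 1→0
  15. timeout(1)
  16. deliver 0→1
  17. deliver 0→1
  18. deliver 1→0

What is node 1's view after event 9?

[1] propose(0,'y') → ∅
[2] deliver 0→2 → N2(back v0 [y])
[3] deliver 2→0 → N0(prim v0 [y])
[4] timeout(2) → N2(back v1 [y])
[5] deliver 2→0 → N0(back v1 [y])
[6] deliver 0→2 → ∅
[7] deliver 0→1 → N1(back v0 [y])
[8] deliver 1→2 → ∅
[9] deliver 1→0 → ∅

0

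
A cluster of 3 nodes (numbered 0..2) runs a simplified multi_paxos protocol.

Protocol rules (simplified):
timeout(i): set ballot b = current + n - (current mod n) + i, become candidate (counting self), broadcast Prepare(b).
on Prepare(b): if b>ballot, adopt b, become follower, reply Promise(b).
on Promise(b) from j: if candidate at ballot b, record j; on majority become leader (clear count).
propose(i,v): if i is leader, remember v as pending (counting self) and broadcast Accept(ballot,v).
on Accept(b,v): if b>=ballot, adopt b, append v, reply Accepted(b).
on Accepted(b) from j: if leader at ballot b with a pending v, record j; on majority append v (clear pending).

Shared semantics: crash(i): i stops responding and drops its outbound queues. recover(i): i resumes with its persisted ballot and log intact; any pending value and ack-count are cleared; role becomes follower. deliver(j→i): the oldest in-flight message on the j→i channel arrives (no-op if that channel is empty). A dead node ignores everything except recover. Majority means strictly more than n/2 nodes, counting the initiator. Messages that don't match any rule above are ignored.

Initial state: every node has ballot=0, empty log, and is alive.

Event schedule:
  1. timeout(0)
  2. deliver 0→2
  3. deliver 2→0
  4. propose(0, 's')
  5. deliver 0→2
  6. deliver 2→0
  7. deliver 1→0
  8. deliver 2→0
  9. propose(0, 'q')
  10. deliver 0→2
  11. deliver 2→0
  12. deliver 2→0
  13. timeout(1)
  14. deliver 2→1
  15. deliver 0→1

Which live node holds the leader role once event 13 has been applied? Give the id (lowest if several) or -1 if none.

0

after 1 — timeout(0): n0:cand/b3/[-]
after 2 — deliver 0→2: n2:foll/b3/[-]
after 3 — deliver 2→0: n0:lead/b3/[-]
after 4 — propose(0,'s'): ·
after 5 — deliver 0→2: n2:foll/b3/[s]
after 6 — deliver 2→0: n0:lead/b3/[s]
after 7 — deliver 1→0: ·
after 8 — deliver 2→0: ·
after 9 — propose(0,'q'): ·
after 10 — deliver 0→2: n2:foll/b3/[s,q]
after 11 — deliver 2→0: n0:lead/b3/[s,q]
after 12 — deliver 2→0: ·
after 13 — timeout(1): n1:cand/b4/[-]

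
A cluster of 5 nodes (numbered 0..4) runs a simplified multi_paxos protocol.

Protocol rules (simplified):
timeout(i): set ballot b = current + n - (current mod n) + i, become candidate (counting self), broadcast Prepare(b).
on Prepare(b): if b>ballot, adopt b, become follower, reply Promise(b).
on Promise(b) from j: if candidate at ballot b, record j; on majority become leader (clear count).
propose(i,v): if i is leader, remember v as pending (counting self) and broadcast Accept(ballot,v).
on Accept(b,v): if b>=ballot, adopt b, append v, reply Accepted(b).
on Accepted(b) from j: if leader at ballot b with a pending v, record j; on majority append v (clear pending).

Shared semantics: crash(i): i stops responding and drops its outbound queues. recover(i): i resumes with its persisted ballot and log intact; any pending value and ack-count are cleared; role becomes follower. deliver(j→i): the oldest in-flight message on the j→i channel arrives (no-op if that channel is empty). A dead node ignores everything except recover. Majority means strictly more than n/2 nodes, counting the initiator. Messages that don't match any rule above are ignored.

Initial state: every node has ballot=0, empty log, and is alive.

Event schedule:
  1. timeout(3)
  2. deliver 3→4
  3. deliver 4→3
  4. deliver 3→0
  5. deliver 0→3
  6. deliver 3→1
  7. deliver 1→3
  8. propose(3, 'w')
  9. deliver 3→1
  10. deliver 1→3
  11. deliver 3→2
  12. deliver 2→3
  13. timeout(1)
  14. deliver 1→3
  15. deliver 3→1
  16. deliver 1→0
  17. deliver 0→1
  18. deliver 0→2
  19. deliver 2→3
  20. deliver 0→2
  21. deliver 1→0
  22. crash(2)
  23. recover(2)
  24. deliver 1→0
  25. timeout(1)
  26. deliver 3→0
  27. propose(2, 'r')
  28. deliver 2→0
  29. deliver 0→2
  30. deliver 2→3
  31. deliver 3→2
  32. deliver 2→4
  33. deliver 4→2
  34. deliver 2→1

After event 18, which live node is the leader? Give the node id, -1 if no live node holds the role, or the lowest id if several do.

1

step 1 timeout(3): 3={cand,b=8,log=-}
step 2 deliver 3→4: 4={foll,b=8,log=-}
step 3 deliver 4→3: —
step 4 deliver 3→0: 0={foll,b=8,log=-}
step 5 deliver 0→3: 3={lead,b=8,log=-}
step 6 deliver 3→1: 1={foll,b=8,log=-}
step 7 deliver 1→3: —
step 8 propose(3,'w'): —
step 9 deliver 3→1: 1={foll,b=8,log=w}
step 10 deliver 1→3: —
step 11 deliver 3→2: 2={foll,b=8,log=-}
step 12 deliver 2→3: —
step 13 timeout(1): 1={cand,b=11,log=w}
step 14 deliver 1→3: 3={foll,b=11,log=-}
step 15 deliver 3→1: —
step 16 deliver 1→0: 0={foll,b=11,log=-}
step 17 deliver 0→1: 1={lead,b=11,log=w}
step 18 deliver 0→2: —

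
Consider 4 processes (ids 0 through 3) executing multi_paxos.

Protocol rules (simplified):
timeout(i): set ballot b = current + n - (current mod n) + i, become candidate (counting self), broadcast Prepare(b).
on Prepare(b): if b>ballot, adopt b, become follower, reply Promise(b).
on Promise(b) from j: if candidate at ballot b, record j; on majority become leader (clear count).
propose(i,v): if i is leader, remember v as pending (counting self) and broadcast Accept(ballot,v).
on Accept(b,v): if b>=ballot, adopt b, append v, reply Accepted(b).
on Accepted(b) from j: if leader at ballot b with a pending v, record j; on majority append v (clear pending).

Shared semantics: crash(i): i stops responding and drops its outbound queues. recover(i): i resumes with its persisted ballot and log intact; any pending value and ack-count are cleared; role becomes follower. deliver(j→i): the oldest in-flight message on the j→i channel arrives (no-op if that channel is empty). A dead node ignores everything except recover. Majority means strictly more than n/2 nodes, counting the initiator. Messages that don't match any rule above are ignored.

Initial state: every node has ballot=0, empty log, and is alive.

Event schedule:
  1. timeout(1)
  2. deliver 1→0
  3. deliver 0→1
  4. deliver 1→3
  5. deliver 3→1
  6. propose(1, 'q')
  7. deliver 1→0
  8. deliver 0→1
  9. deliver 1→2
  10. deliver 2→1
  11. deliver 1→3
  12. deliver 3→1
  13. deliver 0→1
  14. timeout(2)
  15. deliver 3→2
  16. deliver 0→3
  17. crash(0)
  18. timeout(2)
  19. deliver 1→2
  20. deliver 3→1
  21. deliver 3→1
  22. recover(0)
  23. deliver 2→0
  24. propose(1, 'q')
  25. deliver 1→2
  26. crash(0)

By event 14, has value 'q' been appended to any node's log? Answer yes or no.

yes

1. timeout(1):  <1:cand b5 ->
2. deliver 1→0:  <0:foll b5 ->
3. deliver 0→1:  nop
4. deliver 1→3:  <3:foll b5 ->
5. deliver 3→1:  <1:lead b5 ->
6. propose(1,'q'):  nop
7. deliver 1→0:  <0:foll b5 q>
8. deliver 0→1:  nop
9. deliver 1→2:  <2:foll b5 ->
10. deliver 2→1:  nop
11. deliver 1→3:  <3:foll b5 q>
12. deliver 3→1:  <1:lead b5 q>
13. deliver 0→1:  nop
14. timeout(2):  <2:cand b10 ->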